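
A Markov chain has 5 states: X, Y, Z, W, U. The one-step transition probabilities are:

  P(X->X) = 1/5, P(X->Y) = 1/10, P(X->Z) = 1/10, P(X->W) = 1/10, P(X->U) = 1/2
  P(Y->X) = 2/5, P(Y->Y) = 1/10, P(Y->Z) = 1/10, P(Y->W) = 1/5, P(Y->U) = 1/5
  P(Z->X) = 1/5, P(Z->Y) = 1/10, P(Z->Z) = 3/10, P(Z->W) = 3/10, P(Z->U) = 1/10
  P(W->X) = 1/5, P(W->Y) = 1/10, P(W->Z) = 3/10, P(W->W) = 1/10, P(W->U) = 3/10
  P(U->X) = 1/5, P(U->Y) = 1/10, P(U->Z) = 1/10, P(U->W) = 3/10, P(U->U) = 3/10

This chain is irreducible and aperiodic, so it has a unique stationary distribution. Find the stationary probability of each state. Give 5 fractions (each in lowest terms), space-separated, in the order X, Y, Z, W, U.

The stationary distribution satisfies pi = pi * P, i.e.:
  pi_X = 1/5*pi_X + 2/5*pi_Y + 1/5*pi_Z + 1/5*pi_W + 1/5*pi_U
  pi_Y = 1/10*pi_X + 1/10*pi_Y + 1/10*pi_Z + 1/10*pi_W + 1/10*pi_U
  pi_Z = 1/10*pi_X + 1/10*pi_Y + 3/10*pi_Z + 3/10*pi_W + 1/10*pi_U
  pi_W = 1/10*pi_X + 1/5*pi_Y + 3/10*pi_Z + 1/10*pi_W + 3/10*pi_U
  pi_U = 1/2*pi_X + 1/5*pi_Y + 1/10*pi_Z + 3/10*pi_W + 3/10*pi_U
with normalization: pi_X + pi_Y + pi_Z + pi_W + pi_U = 1.

Using the first 4 balance equations plus normalization, the linear system A*pi = b is:
  [-4/5, 2/5, 1/5, 1/5, 1/5] . pi = 0
  [1/10, -9/10, 1/10, 1/10, 1/10] . pi = 0
  [1/10, 1/10, -7/10, 3/10, 1/10] . pi = 0
  [1/10, 1/5, 3/10, -9/10, 3/10] . pi = 0
  [1, 1, 1, 1, 1] . pi = 1

Solving yields:
  pi_X = 11/50
  pi_Y = 1/10
  pi_Z = 141/800
  pi_W = 41/200
  pi_U = 239/800

Verification (pi * P):
  11/50*1/5 + 1/10*2/5 + 141/800*1/5 + 41/200*1/5 + 239/800*1/5 = 11/50 = pi_X  (ok)
  11/50*1/10 + 1/10*1/10 + 141/800*1/10 + 41/200*1/10 + 239/800*1/10 = 1/10 = pi_Y  (ok)
  11/50*1/10 + 1/10*1/10 + 141/800*3/10 + 41/200*3/10 + 239/800*1/10 = 141/800 = pi_Z  (ok)
  11/50*1/10 + 1/10*1/5 + 141/800*3/10 + 41/200*1/10 + 239/800*3/10 = 41/200 = pi_W  (ok)
  11/50*1/2 + 1/10*1/5 + 141/800*1/10 + 41/200*3/10 + 239/800*3/10 = 239/800 = pi_U  (ok)

Answer: 11/50 1/10 141/800 41/200 239/800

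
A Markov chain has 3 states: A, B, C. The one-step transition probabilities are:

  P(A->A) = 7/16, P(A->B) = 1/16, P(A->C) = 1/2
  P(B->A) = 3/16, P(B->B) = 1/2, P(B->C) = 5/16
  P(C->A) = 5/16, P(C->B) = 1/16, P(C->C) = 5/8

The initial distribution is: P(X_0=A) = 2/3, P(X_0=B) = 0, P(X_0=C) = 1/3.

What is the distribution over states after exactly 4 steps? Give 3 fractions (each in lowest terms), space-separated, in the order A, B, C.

Propagating the distribution step by step (d_{t+1} = d_t * P):
d_0 = (A=2/3, B=0, C=1/3)
  d_1[A] = 2/3*7/16 + 0*3/16 + 1/3*5/16 = 19/48
  d_1[B] = 2/3*1/16 + 0*1/2 + 1/3*1/16 = 1/16
  d_1[C] = 2/3*1/2 + 0*5/16 + 1/3*5/8 = 13/24
d_1 = (A=19/48, B=1/16, C=13/24)
  d_2[A] = 19/48*7/16 + 1/16*3/16 + 13/24*5/16 = 17/48
  d_2[B] = 19/48*1/16 + 1/16*1/2 + 13/24*1/16 = 23/256
  d_2[C] = 19/48*1/2 + 1/16*5/16 + 13/24*5/8 = 427/768
d_2 = (A=17/48, B=23/256, C=427/768)
  d_3[A] = 17/48*7/16 + 23/256*3/16 + 427/768*5/16 = 2123/6144
  d_3[B] = 17/48*1/16 + 23/256*1/2 + 427/768*1/16 = 417/4096
  d_3[C] = 17/48*1/2 + 23/256*5/16 + 427/768*5/8 = 6791/12288
d_3 = (A=2123/6144, B=417/4096, C=6791/12288)
  d_4[A] = 2123/6144*7/16 + 417/4096*3/16 + 6791/12288*5/16 = 33715/98304
  d_4[B] = 2123/6144*1/16 + 417/4096*1/2 + 6791/12288*1/16 = 7015/65536
  d_4[C] = 2123/6144*1/2 + 417/4096*5/16 + 6791/12288*5/8 = 108133/196608
d_4 = (A=33715/98304, B=7015/65536, C=108133/196608)

Answer: 33715/98304 7015/65536 108133/196608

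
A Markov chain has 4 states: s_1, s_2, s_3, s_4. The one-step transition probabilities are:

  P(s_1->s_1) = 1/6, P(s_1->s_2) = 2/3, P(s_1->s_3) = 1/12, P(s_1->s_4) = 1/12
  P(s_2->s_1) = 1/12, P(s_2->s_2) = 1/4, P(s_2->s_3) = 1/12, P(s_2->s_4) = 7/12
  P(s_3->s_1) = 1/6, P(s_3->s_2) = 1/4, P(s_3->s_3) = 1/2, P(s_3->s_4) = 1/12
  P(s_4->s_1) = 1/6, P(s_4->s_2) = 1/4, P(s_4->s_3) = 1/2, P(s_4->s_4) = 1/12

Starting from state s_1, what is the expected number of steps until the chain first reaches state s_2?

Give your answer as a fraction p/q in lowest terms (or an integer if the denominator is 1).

Answer: 42/23

Derivation:
Let h_i = expected steps to first reach s_2 from state i.
Boundary: h_s_2 = 0.
First-step equations for the other states:
  h_s_1 = 1 + 1/6*h_s_1 + 2/3*h_s_2 + 1/12*h_s_3 + 1/12*h_s_4
  h_s_3 = 1 + 1/6*h_s_1 + 1/4*h_s_2 + 1/2*h_s_3 + 1/12*h_s_4
  h_s_4 = 1 + 1/6*h_s_1 + 1/4*h_s_2 + 1/2*h_s_3 + 1/12*h_s_4

Substituting h_s_2 = 0 and rearranging gives the linear system (I - Q) h = 1:
  [5/6, -1/12, -1/12] . (h_s_1, h_s_3, h_s_4) = 1
  [-1/6, 1/2, -1/12] . (h_s_1, h_s_3, h_s_4) = 1
  [-1/6, -1/2, 11/12] . (h_s_1, h_s_3, h_s_4) = 1

Solving yields:
  h_s_1 = 42/23
  h_s_3 = 72/23
  h_s_4 = 72/23

Starting state is s_1, so the expected hitting time is h_s_1 = 42/23.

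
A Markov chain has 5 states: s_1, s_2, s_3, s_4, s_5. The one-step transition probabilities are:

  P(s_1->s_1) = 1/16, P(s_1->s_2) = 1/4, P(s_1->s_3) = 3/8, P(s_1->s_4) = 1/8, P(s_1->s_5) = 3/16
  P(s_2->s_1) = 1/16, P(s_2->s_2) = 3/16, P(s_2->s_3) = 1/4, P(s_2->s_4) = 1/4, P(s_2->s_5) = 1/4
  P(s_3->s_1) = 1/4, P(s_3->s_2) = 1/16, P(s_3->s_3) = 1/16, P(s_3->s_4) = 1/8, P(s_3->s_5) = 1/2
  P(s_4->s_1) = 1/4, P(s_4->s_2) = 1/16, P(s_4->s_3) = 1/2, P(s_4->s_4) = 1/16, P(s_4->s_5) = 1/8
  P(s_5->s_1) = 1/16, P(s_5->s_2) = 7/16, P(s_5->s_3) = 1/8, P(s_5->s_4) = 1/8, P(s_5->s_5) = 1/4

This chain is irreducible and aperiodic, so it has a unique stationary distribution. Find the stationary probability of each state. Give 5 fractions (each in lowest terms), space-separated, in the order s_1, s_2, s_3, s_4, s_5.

Answer: 637/4840 4253/19360 2179/9680 1389/9680 493/1760

Derivation:
The stationary distribution satisfies pi = pi * P, i.e.:
  pi_s_1 = 1/16*pi_s_1 + 1/16*pi_s_2 + 1/4*pi_s_3 + 1/4*pi_s_4 + 1/16*pi_s_5
  pi_s_2 = 1/4*pi_s_1 + 3/16*pi_s_2 + 1/16*pi_s_3 + 1/16*pi_s_4 + 7/16*pi_s_5
  pi_s_3 = 3/8*pi_s_1 + 1/4*pi_s_2 + 1/16*pi_s_3 + 1/2*pi_s_4 + 1/8*pi_s_5
  pi_s_4 = 1/8*pi_s_1 + 1/4*pi_s_2 + 1/8*pi_s_3 + 1/16*pi_s_4 + 1/8*pi_s_5
  pi_s_5 = 3/16*pi_s_1 + 1/4*pi_s_2 + 1/2*pi_s_3 + 1/8*pi_s_4 + 1/4*pi_s_5
with normalization: pi_s_1 + pi_s_2 + pi_s_3 + pi_s_4 + pi_s_5 = 1.

Using the first 4 balance equations plus normalization, the linear system A*pi = b is:
  [-15/16, 1/16, 1/4, 1/4, 1/16] . pi = 0
  [1/4, -13/16, 1/16, 1/16, 7/16] . pi = 0
  [3/8, 1/4, -15/16, 1/2, 1/8] . pi = 0
  [1/8, 1/4, 1/8, -15/16, 1/8] . pi = 0
  [1, 1, 1, 1, 1] . pi = 1

Solving yields:
  pi_s_1 = 637/4840
  pi_s_2 = 4253/19360
  pi_s_3 = 2179/9680
  pi_s_4 = 1389/9680
  pi_s_5 = 493/1760

Verification (pi * P):
  637/4840*1/16 + 4253/19360*1/16 + 2179/9680*1/4 + 1389/9680*1/4 + 493/1760*1/16 = 637/4840 = pi_s_1  (ok)
  637/4840*1/4 + 4253/19360*3/16 + 2179/9680*1/16 + 1389/9680*1/16 + 493/1760*7/16 = 4253/19360 = pi_s_2  (ok)
  637/4840*3/8 + 4253/19360*1/4 + 2179/9680*1/16 + 1389/9680*1/2 + 493/1760*1/8 = 2179/9680 = pi_s_3  (ok)
  637/4840*1/8 + 4253/19360*1/4 + 2179/9680*1/8 + 1389/9680*1/16 + 493/1760*1/8 = 1389/9680 = pi_s_4  (ok)
  637/4840*3/16 + 4253/19360*1/4 + 2179/9680*1/2 + 1389/9680*1/8 + 493/1760*1/4 = 493/1760 = pi_s_5  (ok)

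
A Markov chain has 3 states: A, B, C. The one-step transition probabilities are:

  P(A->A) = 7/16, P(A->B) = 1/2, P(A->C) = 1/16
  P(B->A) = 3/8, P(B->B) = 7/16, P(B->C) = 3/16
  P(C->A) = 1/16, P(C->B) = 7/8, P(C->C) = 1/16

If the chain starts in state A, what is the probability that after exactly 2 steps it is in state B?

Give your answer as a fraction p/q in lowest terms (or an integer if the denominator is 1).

Computing P^2 by repeated multiplication:
P^1 =
  A: [7/16, 1/2, 1/16]
  B: [3/8, 7/16, 3/16]
  C: [1/16, 7/8, 1/16]
P^2 =
  A: [49/128, 63/128, 1/8]
  B: [87/256, 139/256, 15/128]
  C: [23/64, 15/32, 11/64]

(P^2)[A -> B] = 63/128

Answer: 63/128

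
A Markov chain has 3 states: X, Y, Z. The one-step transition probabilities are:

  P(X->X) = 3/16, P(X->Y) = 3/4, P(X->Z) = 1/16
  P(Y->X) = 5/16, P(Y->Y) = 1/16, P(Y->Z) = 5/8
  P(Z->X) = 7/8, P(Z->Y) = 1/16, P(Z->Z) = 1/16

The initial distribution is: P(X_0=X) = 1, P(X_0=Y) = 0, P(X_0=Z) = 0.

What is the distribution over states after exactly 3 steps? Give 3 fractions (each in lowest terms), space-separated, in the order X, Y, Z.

Propagating the distribution step by step (d_{t+1} = d_t * P):
d_0 = (X=1, Y=0, Z=0)
  d_1[X] = 1*3/16 + 0*5/16 + 0*7/8 = 3/16
  d_1[Y] = 1*3/4 + 0*1/16 + 0*1/16 = 3/4
  d_1[Z] = 1*1/16 + 0*5/8 + 0*1/16 = 1/16
d_1 = (X=3/16, Y=3/4, Z=1/16)
  d_2[X] = 3/16*3/16 + 3/4*5/16 + 1/16*7/8 = 83/256
  d_2[Y] = 3/16*3/4 + 3/4*1/16 + 1/16*1/16 = 49/256
  d_2[Z] = 3/16*1/16 + 3/4*5/8 + 1/16*1/16 = 31/64
d_2 = (X=83/256, Y=49/256, Z=31/64)
  d_3[X] = 83/256*3/16 + 49/256*5/16 + 31/64*7/8 = 1115/2048
  d_3[Y] = 83/256*3/4 + 49/256*1/16 + 31/64*1/16 = 1169/4096
  d_3[Z] = 83/256*1/16 + 49/256*5/8 + 31/64*1/16 = 697/4096
d_3 = (X=1115/2048, Y=1169/4096, Z=697/4096)

Answer: 1115/2048 1169/4096 697/4096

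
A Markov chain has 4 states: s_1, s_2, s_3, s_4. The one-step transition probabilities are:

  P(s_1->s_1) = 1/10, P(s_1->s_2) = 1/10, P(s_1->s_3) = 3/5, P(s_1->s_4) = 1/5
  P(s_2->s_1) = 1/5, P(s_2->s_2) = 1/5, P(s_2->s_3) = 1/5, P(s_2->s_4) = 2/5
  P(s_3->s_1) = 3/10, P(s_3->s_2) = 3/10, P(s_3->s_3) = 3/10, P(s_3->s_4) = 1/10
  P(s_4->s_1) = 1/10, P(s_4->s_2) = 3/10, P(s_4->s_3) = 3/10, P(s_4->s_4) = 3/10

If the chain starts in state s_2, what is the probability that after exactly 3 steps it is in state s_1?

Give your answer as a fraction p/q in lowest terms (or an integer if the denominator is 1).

Computing P^3 by repeated multiplication:
P^1 =
  s_1: [1/10, 1/10, 3/5, 1/5]
  s_2: [1/5, 1/5, 1/5, 2/5]
  s_3: [3/10, 3/10, 3/10, 1/10]
  s_4: [1/10, 3/10, 3/10, 3/10]
P^2 =
  s_1: [23/100, 27/100, 8/25, 9/50]
  s_2: [4/25, 6/25, 17/50, 13/50]
  s_3: [19/100, 21/100, 9/25, 6/25]
  s_4: [19/100, 1/4, 3/10, 13/50]
P^3 =
  s_1: [191/1000, 227/1000, 171/500, 6/25]
  s_2: [24/125, 61/250, 81/250, 6/25]
  s_3: [193/1000, 241/1000, 42/125, 23/100]
  s_4: [37/200, 237/1000, 83/250, 123/500]

(P^3)[s_2 -> s_1] = 24/125

Answer: 24/125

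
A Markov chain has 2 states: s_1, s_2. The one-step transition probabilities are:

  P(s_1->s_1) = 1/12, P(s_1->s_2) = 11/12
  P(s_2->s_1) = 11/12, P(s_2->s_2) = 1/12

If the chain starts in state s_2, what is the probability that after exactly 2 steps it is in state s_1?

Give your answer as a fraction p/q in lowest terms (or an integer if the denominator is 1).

Answer: 11/72

Derivation:
Computing P^2 by repeated multiplication:
P^1 =
  s_1: [1/12, 11/12]
  s_2: [11/12, 1/12]
P^2 =
  s_1: [61/72, 11/72]
  s_2: [11/72, 61/72]

(P^2)[s_2 -> s_1] = 11/72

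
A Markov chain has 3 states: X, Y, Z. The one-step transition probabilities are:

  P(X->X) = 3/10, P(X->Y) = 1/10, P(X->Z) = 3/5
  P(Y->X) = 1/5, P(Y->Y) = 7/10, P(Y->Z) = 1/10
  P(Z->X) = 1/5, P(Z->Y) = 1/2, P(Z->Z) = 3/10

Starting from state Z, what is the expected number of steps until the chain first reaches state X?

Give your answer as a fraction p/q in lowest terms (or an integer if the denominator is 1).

Answer: 5

Derivation:
Let h_i = expected steps to first reach X from state i.
Boundary: h_X = 0.
First-step equations for the other states:
  h_Y = 1 + 1/5*h_X + 7/10*h_Y + 1/10*h_Z
  h_Z = 1 + 1/5*h_X + 1/2*h_Y + 3/10*h_Z

Substituting h_X = 0 and rearranging gives the linear system (I - Q) h = 1:
  [3/10, -1/10] . (h_Y, h_Z) = 1
  [-1/2, 7/10] . (h_Y, h_Z) = 1

Solving yields:
  h_Y = 5
  h_Z = 5

Starting state is Z, so the expected hitting time is h_Z = 5.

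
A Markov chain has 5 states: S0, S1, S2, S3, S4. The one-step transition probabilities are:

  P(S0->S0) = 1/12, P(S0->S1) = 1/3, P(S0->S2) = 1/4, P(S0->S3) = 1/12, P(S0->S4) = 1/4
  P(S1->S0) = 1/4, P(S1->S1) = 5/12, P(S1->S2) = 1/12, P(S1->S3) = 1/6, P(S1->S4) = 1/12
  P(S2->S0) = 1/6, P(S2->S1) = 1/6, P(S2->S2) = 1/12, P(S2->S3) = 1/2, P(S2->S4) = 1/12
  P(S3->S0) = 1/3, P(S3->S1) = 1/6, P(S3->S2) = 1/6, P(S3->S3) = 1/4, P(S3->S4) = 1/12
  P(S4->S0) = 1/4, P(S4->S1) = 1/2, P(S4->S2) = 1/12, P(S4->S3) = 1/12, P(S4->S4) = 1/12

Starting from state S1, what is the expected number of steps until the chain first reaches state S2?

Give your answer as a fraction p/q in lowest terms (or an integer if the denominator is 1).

Answer: 5586/745

Derivation:
Let h_i = expected steps to first reach S2 from state i.
Boundary: h_S2 = 0.
First-step equations for the other states:
  h_S0 = 1 + 1/12*h_S0 + 1/3*h_S1 + 1/4*h_S2 + 1/12*h_S3 + 1/4*h_S4
  h_S1 = 1 + 1/4*h_S0 + 5/12*h_S1 + 1/12*h_S2 + 1/6*h_S3 + 1/12*h_S4
  h_S3 = 1 + 1/3*h_S0 + 1/6*h_S1 + 1/6*h_S2 + 1/4*h_S3 + 1/12*h_S4
  h_S4 = 1 + 1/4*h_S0 + 1/2*h_S1 + 1/12*h_S2 + 1/12*h_S3 + 1/12*h_S4

Substituting h_S2 = 0 and rearranging gives the linear system (I - Q) h = 1:
  [11/12, -1/3, -1/12, -1/4] . (h_S0, h_S1, h_S3, h_S4) = 1
  [-1/4, 7/12, -1/6, -1/12] . (h_S0, h_S1, h_S3, h_S4) = 1
  [-1/3, -1/6, 3/4, -1/12] . (h_S0, h_S1, h_S3, h_S4) = 1
  [-1/4, -1/2, -1/12, 11/12] . (h_S0, h_S1, h_S3, h_S4) = 1

Solving yields:
  h_S0 = 4836/745
  h_S1 = 5586/745
  h_S3 = 1002/149
  h_S4 = 5634/745

Starting state is S1, so the expected hitting time is h_S1 = 5586/745.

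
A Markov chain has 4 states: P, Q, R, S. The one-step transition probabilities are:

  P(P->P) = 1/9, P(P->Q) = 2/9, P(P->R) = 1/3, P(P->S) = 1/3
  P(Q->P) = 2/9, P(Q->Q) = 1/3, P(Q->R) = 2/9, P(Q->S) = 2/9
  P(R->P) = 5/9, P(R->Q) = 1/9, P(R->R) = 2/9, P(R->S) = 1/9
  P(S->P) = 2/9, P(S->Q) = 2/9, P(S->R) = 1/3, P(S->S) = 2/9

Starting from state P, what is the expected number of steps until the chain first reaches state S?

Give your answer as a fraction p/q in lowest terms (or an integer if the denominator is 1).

Let h_i = expected steps to first reach S from state i.
Boundary: h_S = 0.
First-step equations for the other states:
  h_P = 1 + 1/9*h_P + 2/9*h_Q + 1/3*h_R + 1/3*h_S
  h_Q = 1 + 2/9*h_P + 1/3*h_Q + 2/9*h_R + 2/9*h_S
  h_R = 1 + 5/9*h_P + 1/9*h_Q + 2/9*h_R + 1/9*h_S

Substituting h_S = 0 and rearranging gives the linear system (I - Q) h = 1:
  [8/9, -2/9, -1/3] . (h_P, h_Q, h_R) = 1
  [-2/9, 2/3, -2/9] . (h_P, h_Q, h_R) = 1
  [-5/9, -1/9, 7/9] . (h_P, h_Q, h_R) = 1

Solving yields:
  h_P = 711/176
  h_Q = 783/176
  h_R = 423/88

Starting state is P, so the expected hitting time is h_P = 711/176.

Answer: 711/176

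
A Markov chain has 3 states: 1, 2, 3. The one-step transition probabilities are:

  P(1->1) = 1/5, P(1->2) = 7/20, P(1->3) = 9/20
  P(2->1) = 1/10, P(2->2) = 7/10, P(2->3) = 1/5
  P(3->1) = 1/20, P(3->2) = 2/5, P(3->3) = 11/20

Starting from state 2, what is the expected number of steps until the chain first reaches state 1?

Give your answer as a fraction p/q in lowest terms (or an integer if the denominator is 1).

Answer: 130/11

Derivation:
Let h_i = expected steps to first reach 1 from state i.
Boundary: h_1 = 0.
First-step equations for the other states:
  h_2 = 1 + 1/10*h_1 + 7/10*h_2 + 1/5*h_3
  h_3 = 1 + 1/20*h_1 + 2/5*h_2 + 11/20*h_3

Substituting h_1 = 0 and rearranging gives the linear system (I - Q) h = 1:
  [3/10, -1/5] . (h_2, h_3) = 1
  [-2/5, 9/20] . (h_2, h_3) = 1

Solving yields:
  h_2 = 130/11
  h_3 = 140/11

Starting state is 2, so the expected hitting time is h_2 = 130/11.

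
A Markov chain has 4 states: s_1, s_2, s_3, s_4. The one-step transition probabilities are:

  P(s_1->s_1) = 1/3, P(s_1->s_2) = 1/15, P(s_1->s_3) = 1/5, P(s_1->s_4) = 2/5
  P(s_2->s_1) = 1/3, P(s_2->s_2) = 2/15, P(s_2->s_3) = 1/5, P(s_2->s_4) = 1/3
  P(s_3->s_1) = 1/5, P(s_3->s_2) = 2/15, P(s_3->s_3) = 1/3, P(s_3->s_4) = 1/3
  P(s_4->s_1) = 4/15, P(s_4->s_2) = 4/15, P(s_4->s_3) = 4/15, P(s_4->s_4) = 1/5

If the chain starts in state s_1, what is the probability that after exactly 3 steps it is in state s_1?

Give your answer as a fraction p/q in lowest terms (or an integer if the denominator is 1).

Computing P^3 by repeated multiplication:
P^1 =
  s_1: [1/3, 1/15, 1/5, 2/5]
  s_2: [1/3, 2/15, 1/5, 1/3]
  s_3: [1/5, 2/15, 1/3, 1/3]
  s_4: [4/15, 4/15, 4/15, 1/5]
P^2 =
  s_1: [7/25, 37/225, 19/75, 68/225]
  s_2: [64/225, 7/45, 56/225, 14/45]
  s_3: [4/15, 37/225, 4/15, 68/225]
  s_4: [64/225, 32/225, 56/225, 73/225]
P^3 =
  s_1: [943/3375, 523/3375, 857/3375, 1052/3375]
  s_2: [943/3375, 526/3375, 857/3375, 1049/3375]
  s_3: [937/3375, 526/3375, 863/3375, 1049/3375]
  s_4: [188/675, 532/3375, 172/675, 1043/3375]

(P^3)[s_1 -> s_1] = 943/3375

Answer: 943/3375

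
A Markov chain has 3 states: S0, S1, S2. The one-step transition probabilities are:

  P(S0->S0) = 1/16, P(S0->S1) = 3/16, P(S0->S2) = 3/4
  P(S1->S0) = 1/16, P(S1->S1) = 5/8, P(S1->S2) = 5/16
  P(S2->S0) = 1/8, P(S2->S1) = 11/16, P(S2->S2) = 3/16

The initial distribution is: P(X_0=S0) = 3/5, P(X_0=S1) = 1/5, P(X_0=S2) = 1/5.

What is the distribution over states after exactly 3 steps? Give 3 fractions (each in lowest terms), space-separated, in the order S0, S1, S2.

Propagating the distribution step by step (d_{t+1} = d_t * P):
d_0 = (S0=3/5, S1=1/5, S2=1/5)
  d_1[S0] = 3/5*1/16 + 1/5*1/16 + 1/5*1/8 = 3/40
  d_1[S1] = 3/5*3/16 + 1/5*5/8 + 1/5*11/16 = 3/8
  d_1[S2] = 3/5*3/4 + 1/5*5/16 + 1/5*3/16 = 11/20
d_1 = (S0=3/40, S1=3/8, S2=11/20)
  d_2[S0] = 3/40*1/16 + 3/8*1/16 + 11/20*1/8 = 31/320
  d_2[S1] = 3/40*3/16 + 3/8*5/8 + 11/20*11/16 = 401/640
  d_2[S2] = 3/40*3/4 + 3/8*5/16 + 11/20*3/16 = 177/640
d_2 = (S0=31/320, S1=401/640, S2=177/640)
  d_3[S0] = 31/320*1/16 + 401/640*1/16 + 177/640*1/8 = 817/10240
  d_3[S1] = 31/320*3/16 + 401/640*5/8 + 177/640*11/16 = 6143/10240
  d_3[S2] = 31/320*3/4 + 401/640*5/16 + 177/640*3/16 = 41/128
d_3 = (S0=817/10240, S1=6143/10240, S2=41/128)

Answer: 817/10240 6143/10240 41/128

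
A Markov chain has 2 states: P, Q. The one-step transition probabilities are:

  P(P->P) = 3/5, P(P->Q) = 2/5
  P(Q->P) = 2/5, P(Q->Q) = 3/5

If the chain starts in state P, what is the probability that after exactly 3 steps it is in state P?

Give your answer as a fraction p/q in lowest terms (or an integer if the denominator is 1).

Computing P^3 by repeated multiplication:
P^1 =
  P: [3/5, 2/5]
  Q: [2/5, 3/5]
P^2 =
  P: [13/25, 12/25]
  Q: [12/25, 13/25]
P^3 =
  P: [63/125, 62/125]
  Q: [62/125, 63/125]

(P^3)[P -> P] = 63/125

Answer: 63/125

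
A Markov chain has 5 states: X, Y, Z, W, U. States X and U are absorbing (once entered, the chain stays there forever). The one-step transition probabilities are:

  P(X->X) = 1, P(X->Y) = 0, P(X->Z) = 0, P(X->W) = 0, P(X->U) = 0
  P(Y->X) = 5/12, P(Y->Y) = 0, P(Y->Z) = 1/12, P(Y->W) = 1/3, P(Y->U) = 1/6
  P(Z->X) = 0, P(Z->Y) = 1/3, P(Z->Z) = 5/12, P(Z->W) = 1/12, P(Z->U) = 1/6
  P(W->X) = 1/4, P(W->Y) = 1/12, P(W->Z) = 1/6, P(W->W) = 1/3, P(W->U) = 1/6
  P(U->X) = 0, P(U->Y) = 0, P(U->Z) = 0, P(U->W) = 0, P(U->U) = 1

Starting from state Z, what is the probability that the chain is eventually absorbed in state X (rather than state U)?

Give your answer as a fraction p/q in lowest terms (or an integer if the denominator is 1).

Answer: 83/185

Derivation:
Let a_i = P(absorbed in X | start in state i).
Boundary conditions: a_X = 1, a_U = 0.
For each transient state i, a_i = sum_j P(i->j) * a_j:
  a_Y = 5/12*a_X + 0*a_Y + 1/12*a_Z + 1/3*a_W + 1/6*a_U
  a_Z = 0*a_X + 1/3*a_Y + 5/12*a_Z + 1/12*a_W + 1/6*a_U
  a_W = 1/4*a_X + 1/12*a_Y + 1/6*a_Z + 1/3*a_W + 1/6*a_U

Substituting a_X = 1 and a_U = 0, rearrange to (I - Q) a = r where r[i] = P(i -> X):
  [1, -1/12, -1/3] . (a_Y, a_Z, a_W) = 5/12
  [-1/3, 7/12, -1/12] . (a_Y, a_Z, a_W) = 0
  [-1/12, -1/6, 2/3] . (a_Y, a_Z, a_W) = 1/4

Solving yields:
  a_Y = 119/185
  a_Z = 83/185
  a_W = 21/37

Starting state is Z, so the absorption probability is a_Z = 83/185.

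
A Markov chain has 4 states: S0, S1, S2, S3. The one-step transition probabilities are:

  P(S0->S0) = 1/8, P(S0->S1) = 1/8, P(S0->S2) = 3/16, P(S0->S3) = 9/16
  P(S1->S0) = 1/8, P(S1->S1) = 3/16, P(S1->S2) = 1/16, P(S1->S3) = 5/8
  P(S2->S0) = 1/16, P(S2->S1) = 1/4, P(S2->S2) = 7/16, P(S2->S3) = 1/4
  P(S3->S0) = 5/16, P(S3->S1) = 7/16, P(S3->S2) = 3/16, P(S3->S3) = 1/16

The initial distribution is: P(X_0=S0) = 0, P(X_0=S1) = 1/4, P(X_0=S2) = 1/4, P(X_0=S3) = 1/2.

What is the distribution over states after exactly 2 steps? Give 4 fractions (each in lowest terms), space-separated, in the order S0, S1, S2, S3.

Propagating the distribution step by step (d_{t+1} = d_t * P):
d_0 = (S0=0, S1=1/4, S2=1/4, S3=1/2)
  d_1[S0] = 0*1/8 + 1/4*1/8 + 1/4*1/16 + 1/2*5/16 = 13/64
  d_1[S1] = 0*1/8 + 1/4*3/16 + 1/4*1/4 + 1/2*7/16 = 21/64
  d_1[S2] = 0*3/16 + 1/4*1/16 + 1/4*7/16 + 1/2*3/16 = 7/32
  d_1[S3] = 0*9/16 + 1/4*5/8 + 1/4*1/4 + 1/2*1/16 = 1/4
d_1 = (S0=13/64, S1=21/64, S2=7/32, S3=1/4)
  d_2[S0] = 13/64*1/8 + 21/64*1/8 + 7/32*1/16 + 1/4*5/16 = 81/512
  d_2[S1] = 13/64*1/8 + 21/64*3/16 + 7/32*1/4 + 1/4*7/16 = 257/1024
  d_2[S2] = 13/64*3/16 + 21/64*1/16 + 7/32*7/16 + 1/4*3/16 = 103/512
  d_2[S3] = 13/64*9/16 + 21/64*5/8 + 7/32*1/4 + 1/4*1/16 = 399/1024
d_2 = (S0=81/512, S1=257/1024, S2=103/512, S3=399/1024)

Answer: 81/512 257/1024 103/512 399/1024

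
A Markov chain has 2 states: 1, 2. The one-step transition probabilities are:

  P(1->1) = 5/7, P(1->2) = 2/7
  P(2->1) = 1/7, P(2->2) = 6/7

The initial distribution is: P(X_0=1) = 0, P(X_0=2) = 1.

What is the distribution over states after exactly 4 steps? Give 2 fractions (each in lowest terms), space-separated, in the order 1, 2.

Answer: 715/2401 1686/2401

Derivation:
Propagating the distribution step by step (d_{t+1} = d_t * P):
d_0 = (1=0, 2=1)
  d_1[1] = 0*5/7 + 1*1/7 = 1/7
  d_1[2] = 0*2/7 + 1*6/7 = 6/7
d_1 = (1=1/7, 2=6/7)
  d_2[1] = 1/7*5/7 + 6/7*1/7 = 11/49
  d_2[2] = 1/7*2/7 + 6/7*6/7 = 38/49
d_2 = (1=11/49, 2=38/49)
  d_3[1] = 11/49*5/7 + 38/49*1/7 = 93/343
  d_3[2] = 11/49*2/7 + 38/49*6/7 = 250/343
d_3 = (1=93/343, 2=250/343)
  d_4[1] = 93/343*5/7 + 250/343*1/7 = 715/2401
  d_4[2] = 93/343*2/7 + 250/343*6/7 = 1686/2401
d_4 = (1=715/2401, 2=1686/2401)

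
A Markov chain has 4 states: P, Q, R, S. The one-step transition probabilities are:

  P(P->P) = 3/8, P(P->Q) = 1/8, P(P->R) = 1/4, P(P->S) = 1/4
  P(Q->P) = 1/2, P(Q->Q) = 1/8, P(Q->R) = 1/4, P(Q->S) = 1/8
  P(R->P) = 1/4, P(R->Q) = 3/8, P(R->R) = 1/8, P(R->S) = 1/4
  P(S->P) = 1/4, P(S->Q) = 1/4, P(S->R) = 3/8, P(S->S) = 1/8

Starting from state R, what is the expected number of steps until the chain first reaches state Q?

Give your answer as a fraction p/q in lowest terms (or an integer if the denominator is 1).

Answer: 504/139

Derivation:
Let h_i = expected steps to first reach Q from state i.
Boundary: h_Q = 0.
First-step equations for the other states:
  h_P = 1 + 3/8*h_P + 1/8*h_Q + 1/4*h_R + 1/4*h_S
  h_R = 1 + 1/4*h_P + 3/8*h_Q + 1/8*h_R + 1/4*h_S
  h_S = 1 + 1/4*h_P + 1/4*h_Q + 3/8*h_R + 1/8*h_S

Substituting h_Q = 0 and rearranging gives the linear system (I - Q) h = 1:
  [5/8, -1/4, -1/4] . (h_P, h_R, h_S) = 1
  [-1/4, 7/8, -1/4] . (h_P, h_R, h_S) = 1
  [-1/4, -3/8, 7/8] . (h_P, h_R, h_S) = 1

Solving yields:
  h_P = 648/139
  h_R = 504/139
  h_S = 560/139

Starting state is R, so the expected hitting time is h_R = 504/139.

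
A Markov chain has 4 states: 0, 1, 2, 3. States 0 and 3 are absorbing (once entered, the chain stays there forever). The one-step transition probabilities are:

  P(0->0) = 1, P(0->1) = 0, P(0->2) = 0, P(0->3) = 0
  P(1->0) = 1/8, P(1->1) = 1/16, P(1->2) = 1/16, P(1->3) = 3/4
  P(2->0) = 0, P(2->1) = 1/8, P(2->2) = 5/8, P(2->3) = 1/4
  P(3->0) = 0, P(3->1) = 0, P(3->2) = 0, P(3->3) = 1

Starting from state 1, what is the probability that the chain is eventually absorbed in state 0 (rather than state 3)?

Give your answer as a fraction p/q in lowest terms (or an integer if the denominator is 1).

Let a_i = P(absorbed in 0 | start in state i).
Boundary conditions: a_0 = 1, a_3 = 0.
For each transient state i, a_i = sum_j P(i->j) * a_j:
  a_1 = 1/8*a_0 + 1/16*a_1 + 1/16*a_2 + 3/4*a_3
  a_2 = 0*a_0 + 1/8*a_1 + 5/8*a_2 + 1/4*a_3

Substituting a_0 = 1 and a_3 = 0, rearrange to (I - Q) a = r where r[i] = P(i -> 0):
  [15/16, -1/16] . (a_1, a_2) = 1/8
  [-1/8, 3/8] . (a_1, a_2) = 0

Solving yields:
  a_1 = 3/22
  a_2 = 1/22

Starting state is 1, so the absorption probability is a_1 = 3/22.

Answer: 3/22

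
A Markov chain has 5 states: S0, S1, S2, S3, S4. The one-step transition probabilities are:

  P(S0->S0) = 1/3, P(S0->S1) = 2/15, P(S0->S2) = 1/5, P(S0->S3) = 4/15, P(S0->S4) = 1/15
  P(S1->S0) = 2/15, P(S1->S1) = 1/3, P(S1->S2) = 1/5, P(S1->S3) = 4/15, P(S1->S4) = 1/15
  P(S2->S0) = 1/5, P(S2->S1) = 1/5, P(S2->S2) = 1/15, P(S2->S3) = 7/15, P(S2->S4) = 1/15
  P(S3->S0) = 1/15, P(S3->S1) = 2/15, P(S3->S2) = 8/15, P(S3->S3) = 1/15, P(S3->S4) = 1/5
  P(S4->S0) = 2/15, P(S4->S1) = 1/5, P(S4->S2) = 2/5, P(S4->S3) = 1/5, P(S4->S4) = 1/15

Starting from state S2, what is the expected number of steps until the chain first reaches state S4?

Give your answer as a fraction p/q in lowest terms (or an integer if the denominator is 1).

Let h_i = expected steps to first reach S4 from state i.
Boundary: h_S4 = 0.
First-step equations for the other states:
  h_S0 = 1 + 1/3*h_S0 + 2/15*h_S1 + 1/5*h_S2 + 4/15*h_S3 + 1/15*h_S4
  h_S1 = 1 + 2/15*h_S0 + 1/3*h_S1 + 1/5*h_S2 + 4/15*h_S3 + 1/15*h_S4
  h_S2 = 1 + 1/5*h_S0 + 1/5*h_S1 + 1/15*h_S2 + 7/15*h_S3 + 1/15*h_S4
  h_S3 = 1 + 1/15*h_S0 + 2/15*h_S1 + 8/15*h_S2 + 1/15*h_S3 + 1/5*h_S4

Substituting h_S4 = 0 and rearranging gives the linear system (I - Q) h = 1:
  [2/3, -2/15, -1/5, -4/15] . (h_S0, h_S1, h_S2, h_S3) = 1
  [-2/15, 2/3, -1/5, -4/15] . (h_S0, h_S1, h_S2, h_S3) = 1
  [-1/5, -1/5, 14/15, -7/15] . (h_S0, h_S1, h_S2, h_S3) = 1
  [-1/15, -2/15, -8/15, 14/15] . (h_S0, h_S1, h_S2, h_S3) = 1

Solving yields:
  h_S0 = 873/89
  h_S1 = 873/89
  h_S2 = 855/89
  h_S3 = 771/89

Starting state is S2, so the expected hitting time is h_S2 = 855/89.

Answer: 855/89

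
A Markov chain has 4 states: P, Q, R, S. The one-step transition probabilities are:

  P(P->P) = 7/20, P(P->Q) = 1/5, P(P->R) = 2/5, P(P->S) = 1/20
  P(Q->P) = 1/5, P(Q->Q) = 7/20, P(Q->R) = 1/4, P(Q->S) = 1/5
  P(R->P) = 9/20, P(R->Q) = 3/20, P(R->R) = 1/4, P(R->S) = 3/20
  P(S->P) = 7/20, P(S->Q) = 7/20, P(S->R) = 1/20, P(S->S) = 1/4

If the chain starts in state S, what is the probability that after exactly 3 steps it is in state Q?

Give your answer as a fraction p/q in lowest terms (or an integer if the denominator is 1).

Answer: 2033/8000

Derivation:
Computing P^3 by repeated multiplication:
P^1 =
  P: [7/20, 1/5, 2/5, 1/20]
  Q: [1/5, 7/20, 1/4, 1/5]
  R: [9/20, 3/20, 1/4, 3/20]
  S: [7/20, 7/20, 1/20, 1/4]
P^2 =
  P: [9/25, 87/400, 117/400, 13/100]
  Q: [129/400, 27/100, 6/25, 67/400]
  R: [141/400, 93/400, 23/80, 51/400]
  S: [121/400, 23/80, 101/400, 63/400]
P^3 =
  P: [2773/8000, 19/80, 139/500, 1103/8000]
  Q: [667/2000, 2029/8000, 2119/8000, 37/250]
  R: [2751/8000, 1917/8000, 2219/8000, 1113/8000]
  S: [2657/8000, 2033/8000, 2111/8000, 1199/8000]

(P^3)[S -> Q] = 2033/8000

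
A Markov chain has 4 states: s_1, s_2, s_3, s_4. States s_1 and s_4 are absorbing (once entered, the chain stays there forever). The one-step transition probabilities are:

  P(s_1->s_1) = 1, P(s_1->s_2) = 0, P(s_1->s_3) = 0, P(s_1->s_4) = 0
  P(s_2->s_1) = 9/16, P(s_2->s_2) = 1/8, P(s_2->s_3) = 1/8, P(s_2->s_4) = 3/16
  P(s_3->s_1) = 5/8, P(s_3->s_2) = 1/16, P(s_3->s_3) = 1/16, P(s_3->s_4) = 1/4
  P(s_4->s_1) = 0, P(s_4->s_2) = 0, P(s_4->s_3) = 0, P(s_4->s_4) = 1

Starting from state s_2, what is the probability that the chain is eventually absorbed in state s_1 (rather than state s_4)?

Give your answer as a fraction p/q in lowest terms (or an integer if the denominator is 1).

Let a_i = P(absorbed in s_1 | start in state i).
Boundary conditions: a_s_1 = 1, a_s_4 = 0.
For each transient state i, a_i = sum_j P(i->j) * a_j:
  a_s_2 = 9/16*a_s_1 + 1/8*a_s_2 + 1/8*a_s_3 + 3/16*a_s_4
  a_s_3 = 5/8*a_s_1 + 1/16*a_s_2 + 1/16*a_s_3 + 1/4*a_s_4

Substituting a_s_1 = 1 and a_s_4 = 0, rearrange to (I - Q) a = r where r[i] = P(i -> s_1):
  [7/8, -1/8] . (a_s_2, a_s_3) = 9/16
  [-1/16, 15/16] . (a_s_2, a_s_3) = 5/8

Solving yields:
  a_s_2 = 155/208
  a_s_3 = 149/208

Starting state is s_2, so the absorption probability is a_s_2 = 155/208.

Answer: 155/208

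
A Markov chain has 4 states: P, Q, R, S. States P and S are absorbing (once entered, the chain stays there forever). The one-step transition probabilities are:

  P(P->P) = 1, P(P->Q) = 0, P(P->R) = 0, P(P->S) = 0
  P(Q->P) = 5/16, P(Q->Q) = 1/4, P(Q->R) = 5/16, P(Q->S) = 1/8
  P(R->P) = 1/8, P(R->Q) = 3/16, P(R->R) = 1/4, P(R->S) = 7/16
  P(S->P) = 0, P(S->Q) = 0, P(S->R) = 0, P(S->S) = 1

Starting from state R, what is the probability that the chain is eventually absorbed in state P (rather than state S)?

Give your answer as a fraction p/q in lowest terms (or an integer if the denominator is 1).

Answer: 13/43

Derivation:
Let a_i = P(absorbed in P | start in state i).
Boundary conditions: a_P = 1, a_S = 0.
For each transient state i, a_i = sum_j P(i->j) * a_j:
  a_Q = 5/16*a_P + 1/4*a_Q + 5/16*a_R + 1/8*a_S
  a_R = 1/8*a_P + 3/16*a_Q + 1/4*a_R + 7/16*a_S

Substituting a_P = 1 and a_S = 0, rearrange to (I - Q) a = r where r[i] = P(i -> P):
  [3/4, -5/16] . (a_Q, a_R) = 5/16
  [-3/16, 3/4] . (a_Q, a_R) = 1/8

Solving yields:
  a_Q = 70/129
  a_R = 13/43

Starting state is R, so the absorption probability is a_R = 13/43.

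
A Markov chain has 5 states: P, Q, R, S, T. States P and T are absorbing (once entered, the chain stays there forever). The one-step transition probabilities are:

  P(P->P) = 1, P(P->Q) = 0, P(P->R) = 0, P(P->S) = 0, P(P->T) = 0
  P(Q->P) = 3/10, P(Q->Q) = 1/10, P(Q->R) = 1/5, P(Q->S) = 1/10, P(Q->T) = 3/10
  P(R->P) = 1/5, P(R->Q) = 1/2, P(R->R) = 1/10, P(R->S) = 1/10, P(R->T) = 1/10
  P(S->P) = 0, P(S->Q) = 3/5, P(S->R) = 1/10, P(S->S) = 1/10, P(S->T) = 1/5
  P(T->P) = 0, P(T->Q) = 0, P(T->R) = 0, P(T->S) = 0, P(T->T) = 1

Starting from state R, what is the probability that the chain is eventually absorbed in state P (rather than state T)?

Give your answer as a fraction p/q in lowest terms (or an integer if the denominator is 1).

Answer: 303/559

Derivation:
Let a_i = P(absorbed in P | start in state i).
Boundary conditions: a_P = 1, a_T = 0.
For each transient state i, a_i = sum_j P(i->j) * a_j:
  a_Q = 3/10*a_P + 1/10*a_Q + 1/5*a_R + 1/10*a_S + 3/10*a_T
  a_R = 1/5*a_P + 1/2*a_Q + 1/10*a_R + 1/10*a_S + 1/10*a_T
  a_S = 0*a_P + 3/5*a_Q + 1/10*a_R + 1/10*a_S + 1/5*a_T

Substituting a_P = 1 and a_T = 0, rearrange to (I - Q) a = r where r[i] = P(i -> P):
  [9/10, -1/5, -1/10] . (a_Q, a_R, a_S) = 3/10
  [-1/2, 9/10, -1/10] . (a_Q, a_R, a_S) = 1/5
  [-3/5, -1/10, 9/10] . (a_Q, a_R, a_S) = 0

Solving yields:
  a_Q = 278/559
  a_R = 303/559
  a_S = 219/559

Starting state is R, so the absorption probability is a_R = 303/559.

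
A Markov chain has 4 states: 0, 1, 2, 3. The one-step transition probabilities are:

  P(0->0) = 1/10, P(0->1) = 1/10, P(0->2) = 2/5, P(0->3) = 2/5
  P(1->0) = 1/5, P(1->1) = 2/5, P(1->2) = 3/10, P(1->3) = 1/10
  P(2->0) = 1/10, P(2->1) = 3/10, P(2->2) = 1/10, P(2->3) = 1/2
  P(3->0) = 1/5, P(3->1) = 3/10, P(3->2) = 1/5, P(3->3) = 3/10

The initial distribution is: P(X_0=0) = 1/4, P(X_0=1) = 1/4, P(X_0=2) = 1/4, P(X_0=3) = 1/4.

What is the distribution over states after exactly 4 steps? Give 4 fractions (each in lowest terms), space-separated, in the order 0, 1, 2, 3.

Propagating the distribution step by step (d_{t+1} = d_t * P):
d_0 = (0=1/4, 1=1/4, 2=1/4, 3=1/4)
  d_1[0] = 1/4*1/10 + 1/4*1/5 + 1/4*1/10 + 1/4*1/5 = 3/20
  d_1[1] = 1/4*1/10 + 1/4*2/5 + 1/4*3/10 + 1/4*3/10 = 11/40
  d_1[2] = 1/4*2/5 + 1/4*3/10 + 1/4*1/10 + 1/4*1/5 = 1/4
  d_1[3] = 1/4*2/5 + 1/4*1/10 + 1/4*1/2 + 1/4*3/10 = 13/40
d_1 = (0=3/20, 1=11/40, 2=1/4, 3=13/40)
  d_2[0] = 3/20*1/10 + 11/40*1/5 + 1/4*1/10 + 13/40*1/5 = 4/25
  d_2[1] = 3/20*1/10 + 11/40*2/5 + 1/4*3/10 + 13/40*3/10 = 119/400
  d_2[2] = 3/20*2/5 + 11/40*3/10 + 1/4*1/10 + 13/40*1/5 = 93/400
  d_2[3] = 3/20*2/5 + 11/40*1/10 + 1/4*1/2 + 13/40*3/10 = 31/100
d_2 = (0=4/25, 1=119/400, 2=93/400, 3=31/100)
  d_3[0] = 4/25*1/10 + 119/400*1/5 + 93/400*1/10 + 31/100*1/5 = 643/4000
  d_3[1] = 4/25*1/10 + 119/400*2/5 + 93/400*3/10 + 31/100*3/10 = 1191/4000
  d_3[2] = 4/25*2/5 + 119/400*3/10 + 93/400*1/10 + 31/100*1/5 = 477/2000
  d_3[3] = 4/25*2/5 + 119/400*1/10 + 93/400*1/2 + 31/100*3/10 = 303/1000
d_3 = (0=643/4000, 1=1191/4000, 2=477/2000, 3=303/1000)
  d_4[0] = 643/4000*1/10 + 1191/4000*1/5 + 477/2000*1/10 + 303/1000*1/5 = 6403/40000
  d_4[1] = 643/4000*1/10 + 1191/4000*2/5 + 477/2000*3/10 + 303/1000*3/10 = 2381/8000
  d_4[2] = 643/4000*2/5 + 1191/4000*3/10 + 477/2000*1/10 + 303/1000*1/5 = 9523/40000
  d_4[3] = 643/4000*2/5 + 1191/4000*1/10 + 477/2000*1/2 + 303/1000*3/10 = 12169/40000
d_4 = (0=6403/40000, 1=2381/8000, 2=9523/40000, 3=12169/40000)

Answer: 6403/40000 2381/8000 9523/40000 12169/40000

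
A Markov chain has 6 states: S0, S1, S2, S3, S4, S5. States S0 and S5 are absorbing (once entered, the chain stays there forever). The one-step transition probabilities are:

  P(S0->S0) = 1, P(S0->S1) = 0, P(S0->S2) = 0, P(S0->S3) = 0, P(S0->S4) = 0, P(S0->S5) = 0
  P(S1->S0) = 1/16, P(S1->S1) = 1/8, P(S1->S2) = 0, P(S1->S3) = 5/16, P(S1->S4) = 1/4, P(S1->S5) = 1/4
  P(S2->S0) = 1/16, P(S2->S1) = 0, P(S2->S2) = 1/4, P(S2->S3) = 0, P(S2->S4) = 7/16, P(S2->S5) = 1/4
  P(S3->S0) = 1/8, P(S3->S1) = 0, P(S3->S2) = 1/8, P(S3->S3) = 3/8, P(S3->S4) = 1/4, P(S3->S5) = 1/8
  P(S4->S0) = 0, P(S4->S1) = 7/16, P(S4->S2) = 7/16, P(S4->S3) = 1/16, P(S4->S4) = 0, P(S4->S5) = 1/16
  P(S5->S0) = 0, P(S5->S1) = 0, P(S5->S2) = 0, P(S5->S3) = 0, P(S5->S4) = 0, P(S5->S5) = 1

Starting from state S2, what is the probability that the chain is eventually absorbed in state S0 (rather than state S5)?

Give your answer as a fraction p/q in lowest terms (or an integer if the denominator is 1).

Let a_i = P(absorbed in S0 | start in state i).
Boundary conditions: a_S0 = 1, a_S5 = 0.
For each transient state i, a_i = sum_j P(i->j) * a_j:
  a_S1 = 1/16*a_S0 + 1/8*a_S1 + 0*a_S2 + 5/16*a_S3 + 1/4*a_S4 + 1/4*a_S5
  a_S2 = 1/16*a_S0 + 0*a_S1 + 1/4*a_S2 + 0*a_S3 + 7/16*a_S4 + 1/4*a_S5
  a_S3 = 1/8*a_S0 + 0*a_S1 + 1/8*a_S2 + 3/8*a_S3 + 1/4*a_S4 + 1/8*a_S5
  a_S4 = 0*a_S0 + 7/16*a_S1 + 7/16*a_S2 + 1/16*a_S3 + 0*a_S4 + 1/16*a_S5

Substituting a_S0 = 1 and a_S5 = 0, rearrange to (I - Q) a = r where r[i] = P(i -> S0):
  [7/8, 0, -5/16, -1/4] . (a_S1, a_S2, a_S3, a_S4) = 1/16
  [0, 3/4, 0, -7/16] . (a_S1, a_S2, a_S3, a_S4) = 1/16
  [0, -1/8, 5/8, -1/4] . (a_S1, a_S2, a_S3, a_S4) = 1/8
  [-7/16, -7/16, -1/16, 1] . (a_S1, a_S2, a_S3, a_S4) = 0

Solving yields:
  a_S1 = 1741/6811
  a_S2 = 30/139
  a_S3 = 325/973
  a_S4 = 221/973

Starting state is S2, so the absorption probability is a_S2 = 30/139.

Answer: 30/139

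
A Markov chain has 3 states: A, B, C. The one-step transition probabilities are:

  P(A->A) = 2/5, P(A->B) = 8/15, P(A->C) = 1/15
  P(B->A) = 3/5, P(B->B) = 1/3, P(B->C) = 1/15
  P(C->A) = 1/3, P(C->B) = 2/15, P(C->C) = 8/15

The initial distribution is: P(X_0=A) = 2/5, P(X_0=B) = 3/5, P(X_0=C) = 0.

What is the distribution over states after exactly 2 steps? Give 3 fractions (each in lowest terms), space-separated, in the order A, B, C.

Answer: 538/1125 53/125 22/225

Derivation:
Propagating the distribution step by step (d_{t+1} = d_t * P):
d_0 = (A=2/5, B=3/5, C=0)
  d_1[A] = 2/5*2/5 + 3/5*3/5 + 0*1/3 = 13/25
  d_1[B] = 2/5*8/15 + 3/5*1/3 + 0*2/15 = 31/75
  d_1[C] = 2/5*1/15 + 3/5*1/15 + 0*8/15 = 1/15
d_1 = (A=13/25, B=31/75, C=1/15)
  d_2[A] = 13/25*2/5 + 31/75*3/5 + 1/15*1/3 = 538/1125
  d_2[B] = 13/25*8/15 + 31/75*1/3 + 1/15*2/15 = 53/125
  d_2[C] = 13/25*1/15 + 31/75*1/15 + 1/15*8/15 = 22/225
d_2 = (A=538/1125, B=53/125, C=22/225)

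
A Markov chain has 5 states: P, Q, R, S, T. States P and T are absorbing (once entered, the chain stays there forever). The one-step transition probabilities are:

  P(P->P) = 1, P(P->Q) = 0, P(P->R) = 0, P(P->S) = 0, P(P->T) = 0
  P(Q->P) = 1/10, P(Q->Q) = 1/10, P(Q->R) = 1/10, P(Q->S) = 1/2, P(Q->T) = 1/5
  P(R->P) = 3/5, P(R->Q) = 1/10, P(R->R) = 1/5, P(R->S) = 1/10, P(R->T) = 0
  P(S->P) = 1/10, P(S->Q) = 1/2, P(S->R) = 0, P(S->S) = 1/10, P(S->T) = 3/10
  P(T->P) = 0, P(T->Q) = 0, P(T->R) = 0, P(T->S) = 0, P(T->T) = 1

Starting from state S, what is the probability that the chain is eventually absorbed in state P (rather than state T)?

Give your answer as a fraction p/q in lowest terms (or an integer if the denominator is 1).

Let a_i = P(absorbed in P | start in state i).
Boundary conditions: a_P = 1, a_T = 0.
For each transient state i, a_i = sum_j P(i->j) * a_j:
  a_Q = 1/10*a_P + 1/10*a_Q + 1/10*a_R + 1/2*a_S + 1/5*a_T
  a_R = 3/5*a_P + 1/10*a_Q + 1/5*a_R + 1/10*a_S + 0*a_T
  a_S = 1/10*a_P + 1/2*a_Q + 0*a_R + 1/10*a_S + 3/10*a_T

Substituting a_P = 1 and a_T = 0, rearrange to (I - Q) a = r where r[i] = P(i -> P):
  [9/10, -1/10, -1/2] . (a_Q, a_R, a_S) = 1/10
  [-1/10, 4/5, -1/10] . (a_Q, a_R, a_S) = 3/5
  [-1/2, 0, 9/10] . (a_Q, a_R, a_S) = 1/10

Solving yields:
  a_Q = 167/434
  a_R = 26/31
  a_S = 141/434

Starting state is S, so the absorption probability is a_S = 141/434.

Answer: 141/434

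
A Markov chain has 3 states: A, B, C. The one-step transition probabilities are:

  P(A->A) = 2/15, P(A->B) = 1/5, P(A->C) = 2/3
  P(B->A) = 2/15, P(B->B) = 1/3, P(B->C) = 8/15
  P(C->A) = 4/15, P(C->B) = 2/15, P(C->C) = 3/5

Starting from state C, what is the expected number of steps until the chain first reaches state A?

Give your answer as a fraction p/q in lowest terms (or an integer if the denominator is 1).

Let h_i = expected steps to first reach A from state i.
Boundary: h_A = 0.
First-step equations for the other states:
  h_B = 1 + 2/15*h_A + 1/3*h_B + 8/15*h_C
  h_C = 1 + 4/15*h_A + 2/15*h_B + 3/5*h_C

Substituting h_A = 0 and rearranging gives the linear system (I - Q) h = 1:
  [2/3, -8/15] . (h_B, h_C) = 1
  [-2/15, 2/5] . (h_B, h_C) = 1

Solving yields:
  h_B = 105/22
  h_C = 45/11

Starting state is C, so the expected hitting time is h_C = 45/11.

Answer: 45/11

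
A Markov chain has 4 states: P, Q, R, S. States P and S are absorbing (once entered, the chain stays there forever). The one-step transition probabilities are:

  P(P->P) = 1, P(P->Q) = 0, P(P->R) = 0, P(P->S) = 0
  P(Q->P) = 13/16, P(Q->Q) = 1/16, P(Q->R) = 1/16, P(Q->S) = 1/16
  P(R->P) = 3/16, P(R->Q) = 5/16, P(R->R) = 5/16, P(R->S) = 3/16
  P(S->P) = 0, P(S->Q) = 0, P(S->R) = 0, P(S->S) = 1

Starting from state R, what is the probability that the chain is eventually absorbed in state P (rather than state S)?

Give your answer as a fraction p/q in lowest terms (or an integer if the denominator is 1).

Let a_i = P(absorbed in P | start in state i).
Boundary conditions: a_P = 1, a_S = 0.
For each transient state i, a_i = sum_j P(i->j) * a_j:
  a_Q = 13/16*a_P + 1/16*a_Q + 1/16*a_R + 1/16*a_S
  a_R = 3/16*a_P + 5/16*a_Q + 5/16*a_R + 3/16*a_S

Substituting a_P = 1 and a_S = 0, rearrange to (I - Q) a = r where r[i] = P(i -> P):
  [15/16, -1/16] . (a_Q, a_R) = 13/16
  [-5/16, 11/16] . (a_Q, a_R) = 3/16

Solving yields:
  a_Q = 73/80
  a_R = 11/16

Starting state is R, so the absorption probability is a_R = 11/16.

Answer: 11/16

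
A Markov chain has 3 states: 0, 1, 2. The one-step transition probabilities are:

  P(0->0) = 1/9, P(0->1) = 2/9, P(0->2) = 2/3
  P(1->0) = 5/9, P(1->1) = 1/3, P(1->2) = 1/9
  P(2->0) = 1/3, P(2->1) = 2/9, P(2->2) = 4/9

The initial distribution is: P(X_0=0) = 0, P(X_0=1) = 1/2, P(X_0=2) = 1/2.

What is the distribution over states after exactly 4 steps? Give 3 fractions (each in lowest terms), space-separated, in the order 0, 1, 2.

Propagating the distribution step by step (d_{t+1} = d_t * P):
d_0 = (0=0, 1=1/2, 2=1/2)
  d_1[0] = 0*1/9 + 1/2*5/9 + 1/2*1/3 = 4/9
  d_1[1] = 0*2/9 + 1/2*1/3 + 1/2*2/9 = 5/18
  d_1[2] = 0*2/3 + 1/2*1/9 + 1/2*4/9 = 5/18
d_1 = (0=4/9, 1=5/18, 2=5/18)
  d_2[0] = 4/9*1/9 + 5/18*5/9 + 5/18*1/3 = 8/27
  d_2[1] = 4/9*2/9 + 5/18*1/3 + 5/18*2/9 = 41/162
  d_2[2] = 4/9*2/3 + 5/18*1/9 + 5/18*4/9 = 73/162
d_2 = (0=8/27, 1=41/162, 2=73/162)
  d_3[0] = 8/27*1/9 + 41/162*5/9 + 73/162*1/3 = 236/729
  d_3[1] = 8/27*2/9 + 41/162*1/3 + 73/162*2/9 = 365/1458
  d_3[2] = 8/27*2/3 + 41/162*1/9 + 73/162*4/9 = 23/54
d_3 = (0=236/729, 1=365/1458, 2=23/54)
  d_4[0] = 236/729*1/9 + 365/1458*5/9 + 23/54*1/3 = 2080/6561
  d_4[1] = 236/729*2/9 + 365/1458*1/3 + 23/54*2/9 = 3281/13122
  d_4[2] = 236/729*2/3 + 365/1458*1/9 + 23/54*4/9 = 5681/13122
d_4 = (0=2080/6561, 1=3281/13122, 2=5681/13122)

Answer: 2080/6561 3281/13122 5681/13122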